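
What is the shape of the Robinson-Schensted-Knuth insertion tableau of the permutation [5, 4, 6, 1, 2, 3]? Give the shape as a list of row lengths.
[3, 2, 1]

Row-insert each entry into an empty tableau.

After inserting 5: P = [[5]].
After inserting 4: P = [[4], [5]].
After inserting 6: P = [[4, 6], [5]].
After inserting 1: P = [[1, 6], [4], [5]].
After inserting 2: P = [[1, 2], [4, 6], [5]].
After inserting 3: P = [[1, 2, 3], [4, 6], [5]].

The final insertion tableau P = [[1, 2, 3], [4, 6], [5]] has shape [3, 2, 1].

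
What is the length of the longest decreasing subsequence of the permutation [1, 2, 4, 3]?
2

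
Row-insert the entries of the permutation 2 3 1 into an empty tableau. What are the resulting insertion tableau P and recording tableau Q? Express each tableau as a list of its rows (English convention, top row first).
Insert each entry of the permutation into P by Schensted row insertion, recording in Q the position of each new cell.

Insert 2: appended to row 1. P = [[2]].
Insert 3: appended to row 1. P = [[2, 3]].
Insert 1: 1 bumps 2 from row 1; 2 starts row 2. P = [[1, 3], [2]].

So P = [[1, 3], [2]], Q = [[1, 2], [3]].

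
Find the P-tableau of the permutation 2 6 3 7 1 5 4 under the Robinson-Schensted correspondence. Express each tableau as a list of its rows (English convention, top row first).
Insert 2: appended to row 1. P = [[2]].
Insert 6: appended to row 1. P = [[2, 6]].
Insert 3: 3 bumps 6 from row 1; 6 starts row 2. P = [[2, 3], [6]].
Insert 7: appended to row 1. P = [[2, 3, 7], [6]].
Insert 1: 1 bumps 2 from row 1; 2 bumps 6 from row 2; 6 starts row 3. P = [[1, 3, 7], [2], [6]].
Insert 5: 5 bumps 7 from row 1; 7 appends to row 2. P = [[1, 3, 5], [2, 7], [6]].
Insert 4: 4 bumps 5 from row 1; 5 bumps 7 from row 2; 7 appends to row 3. P = [[1, 3, 4], [2, 5], [6, 7]].

So P = [[1, 3, 4], [2, 5], [6, 7]].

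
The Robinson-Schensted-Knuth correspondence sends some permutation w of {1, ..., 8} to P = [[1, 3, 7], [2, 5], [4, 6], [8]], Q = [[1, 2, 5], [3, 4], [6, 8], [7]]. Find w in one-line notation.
Reverse the RSK construction: for i from n down to 1, find the cell of Q containing i, remove the entry at that cell from P, and reverse-bump it up through P; the value ejected from row 1 is w(i).

Step i=8: Q has 8 at row 3, column 2; remove 6 from row 3 of P and reverse-bump: 6 enters row 2 and ejects 5; 5 enters row 1 and ejects 3. So w(8) = 3. P is now [[1, 5, 7], [2, 6], [4], [8]].
Step i=7: Q has 7 at row 4, column 1; remove 8 from row 4 of P and reverse-bump: 8 enters row 3 and ejects 4; 4 enters row 2 and ejects 2; 2 enters row 1 and ejects 1. So w(7) = 1. P is now [[2, 5, 7], [4, 6], [8]].
Step i=6: Q has 6 at row 3, column 1; remove 8 from row 3 of P and reverse-bump: 8 enters row 2 and ejects 6; 6 enters row 1 and ejects 5. So w(6) = 5. P is now [[2, 6, 7], [4, 8]].
Step i=5: Q has 5 at row 1, column 3; remove that cell from P, ejecting 7. So w(5) = 7. P is now [[2, 6], [4, 8]].
Step i=4: Q has 4 at row 2, column 2; remove 8 from row 2 of P and reverse-bump: 8 enters row 1 and ejects 6. So w(4) = 6. P is now [[2, 8], [4]].
Step i=3: Q has 3 at row 2, column 1; remove 4 from row 2 of P and reverse-bump: 4 enters row 1 and ejects 2. So w(3) = 2. P is now [[4, 8]].
Step i=2: Q has 2 at row 1, column 2; remove that cell from P, ejecting 8. So w(2) = 8. P is now [[4]].
Step i=1: Q has 1 at row 1, column 1; remove that cell from P, ejecting 4. So w(1) = 4. P is now [].

So w = 4 8 2 6 7 5 1 3.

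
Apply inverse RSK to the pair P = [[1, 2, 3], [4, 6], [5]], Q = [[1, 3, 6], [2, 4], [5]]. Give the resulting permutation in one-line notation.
5 1 6 4 2 3

Reverse the RSK construction: for i from n down to 1, find the cell of Q containing i, remove the entry at that cell from P, and reverse-bump it up through P; the value ejected from row 1 is w(i).

Step i=6: Q has 6 at row 1, column 3; remove that cell from P, ejecting 3. So w(6) = 3. P is now [[1, 2], [4, 6], [5]].
Step i=5: Q has 5 at row 3, column 1; remove 5 from row 3 of P and reverse-bump: 5 enters row 2 and ejects 4; 4 enters row 1 and ejects 2. So w(5) = 2. P is now [[1, 4], [5, 6]].
Step i=4: Q has 4 at row 2, column 2; remove 6 from row 2 of P and reverse-bump: 6 enters row 1 and ejects 4. So w(4) = 4. P is now [[1, 6], [5]].
Step i=3: Q has 3 at row 1, column 2; remove that cell from P, ejecting 6. So w(3) = 6. P is now [[1], [5]].
Step i=2: Q has 2 at row 2, column 1; remove 5 from row 2 of P and reverse-bump: 5 enters row 1 and ejects 1. So w(2) = 1. P is now [[5]].
Step i=1: Q has 1 at row 1, column 1; remove that cell from P, ejecting 5. So w(1) = 5. P is now [].

So w = 5 1 6 4 2 3.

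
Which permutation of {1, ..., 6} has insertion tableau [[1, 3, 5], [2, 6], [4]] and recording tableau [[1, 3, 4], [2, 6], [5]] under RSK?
4 2 3 6 1 5

Reverse RSK: for i = n, n-1, ..., 1, locate i in Q, remove the corresponding corner cell from P, and reverse-bump its entry up through P; the value ejected from row 1 is w(i).

So w = 4 2 3 6 1 5.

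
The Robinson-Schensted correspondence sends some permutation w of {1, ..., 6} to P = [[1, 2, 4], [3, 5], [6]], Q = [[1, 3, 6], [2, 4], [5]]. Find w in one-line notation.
3 1 6 5 2 4

Reverse the RSK construction: for i from n down to 1, find the cell of Q containing i, remove the entry at that cell from P, and reverse-bump it up through P; the value ejected from row 1 is w(i).

Step i=6: Q has 6 at row 1, column 3; remove that cell from P, ejecting 4. So w(6) = 4. P is now [[1, 2], [3, 5], [6]].
Step i=5: Q has 5 at row 3, column 1; remove 6 from row 3 of P and reverse-bump: 6 enters row 2 and ejects 5; 5 enters row 1 and ejects 2. So w(5) = 2. P is now [[1, 5], [3, 6]].
Step i=4: Q has 4 at row 2, column 2; remove 6 from row 2 of P and reverse-bump: 6 enters row 1 and ejects 5. So w(4) = 5. P is now [[1, 6], [3]].
Step i=3: Q has 3 at row 1, column 2; remove that cell from P, ejecting 6. So w(3) = 6. P is now [[1], [3]].
Step i=2: Q has 2 at row 2, column 1; remove 3 from row 2 of P and reverse-bump: 3 enters row 1 and ejects 1. So w(2) = 1. P is now [[3]].
Step i=1: Q has 1 at row 1, column 1; remove that cell from P, ejecting 3. So w(1) = 3. P is now [].

So w = 3 1 6 5 2 4.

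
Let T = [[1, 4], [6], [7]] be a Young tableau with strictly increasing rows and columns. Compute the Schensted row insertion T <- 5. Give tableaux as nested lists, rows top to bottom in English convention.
5 is larger than every entry of row 1, so it is appended to row 1. The new tableau is [[1, 4, 5], [6], [7]].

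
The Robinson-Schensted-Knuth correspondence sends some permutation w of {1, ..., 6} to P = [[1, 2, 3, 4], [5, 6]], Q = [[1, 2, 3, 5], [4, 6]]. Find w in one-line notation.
1 2 5 3 6 4

Reverse RSK: for i = n, n-1, ..., 1, locate i in Q, remove the corresponding corner cell from P, and reverse-bump its entry up through P; the value ejected from row 1 is w(i).

So w = 1 2 5 3 6 4.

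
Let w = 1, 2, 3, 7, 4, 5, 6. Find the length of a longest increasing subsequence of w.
6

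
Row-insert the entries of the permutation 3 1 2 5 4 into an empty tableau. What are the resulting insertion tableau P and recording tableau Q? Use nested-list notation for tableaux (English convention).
P = [[1, 2, 4], [3, 5]], Q = [[1, 3, 4], [2, 5]]

Insert each entry of the permutation into P by Schensted row insertion, recording in Q the position of each new cell.

After inserting 3: P = [[3]].
After inserting 1: P = [[1], [3]].
After inserting 2: P = [[1, 2], [3]].
After inserting 5: P = [[1, 2, 5], [3]].
After inserting 4: P = [[1, 2, 4], [3, 5]].

So P = [[1, 2, 4], [3, 5]], Q = [[1, 3, 4], [2, 5]].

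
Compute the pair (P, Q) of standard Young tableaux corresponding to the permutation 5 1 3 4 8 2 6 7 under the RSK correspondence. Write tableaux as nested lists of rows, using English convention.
P = [[1, 2, 4, 6, 7], [3, 8], [5]], Q = [[1, 3, 4, 5, 8], [2, 7], [6]]

Insert each entry of the permutation into P by Schensted row insertion, recording in Q the position of each new cell.

After inserting 5: P = [[5]].
After inserting 1: P = [[1], [5]].
After inserting 3: P = [[1, 3], [5]].
After inserting 4: P = [[1, 3, 4], [5]].
After inserting 8: P = [[1, 3, 4, 8], [5]].
After inserting 2: P = [[1, 2, 4, 8], [3], [5]].
After inserting 6: P = [[1, 2, 4, 6], [3, 8], [5]].
After inserting 7: P = [[1, 2, 4, 6, 7], [3, 8], [5]].

So P = [[1, 2, 4, 6, 7], [3, 8], [5]], Q = [[1, 3, 4, 5, 8], [2, 7], [6]].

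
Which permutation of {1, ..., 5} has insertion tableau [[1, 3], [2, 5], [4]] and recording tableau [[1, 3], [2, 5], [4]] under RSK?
4 2 5 1 3

Reverse the RSK construction: for i from n down to 1, find the cell of Q containing i, remove the entry at that cell from P, and reverse-bump it up through P; the value ejected from row 1 is w(i).

Step i=5: Q has 5 at row 2, column 2; remove 5 from row 2 of P and reverse-bump: 5 enters row 1 and ejects 3. So w(5) = 3. P is now [[1, 5], [2], [4]].
Step i=4: Q has 4 at row 3, column 1; remove 4 from row 3 of P and reverse-bump: 4 enters row 2 and ejects 2; 2 enters row 1 and ejects 1. So w(4) = 1. P is now [[2, 5], [4]].
Step i=3: Q has 3 at row 1, column 2; remove that cell from P, ejecting 5. So w(3) = 5. P is now [[2], [4]].
Step i=2: Q has 2 at row 2, column 1; remove 4 from row 2 of P and reverse-bump: 4 enters row 1 and ejects 2. So w(2) = 2. P is now [[4]].
Step i=1: Q has 1 at row 1, column 1; remove that cell from P, ejecting 4. So w(1) = 4. P is now [].

So w = 4 2 5 1 3.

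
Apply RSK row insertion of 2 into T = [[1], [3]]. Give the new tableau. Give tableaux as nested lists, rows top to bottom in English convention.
2 is larger than every entry of row 1, so it is appended to row 1. The new tableau is [[1, 2], [3]].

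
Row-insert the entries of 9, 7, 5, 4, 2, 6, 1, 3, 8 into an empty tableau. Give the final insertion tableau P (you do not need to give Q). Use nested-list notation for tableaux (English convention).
P = [[1, 3, 8], [2, 6], [4], [5], [7], [9]]

Insert 9: appended to row 1. P = [[9]].
Insert 7: 7 bumps 9 from row 1; 9 starts row 2. P = [[7], [9]].
Insert 5: 5 bumps 7 from row 1; 7 bumps 9 from row 2; 9 starts row 3. P = [[5], [7], [9]].
Insert 4: 4 bumps 5 from row 1; 5 bumps 7 from row 2; 7 bumps 9 from row 3; 9 starts row 4. P = [[4], [5], [7], [9]].
Insert 2: 2 bumps 4 from row 1; 4 bumps 5 from row 2; 5 bumps 7 from row 3; 7 bumps 9 from row 4; 9 starts row 5. P = [[2], [4], [5], [7], [9]].
Insert 6: appended to row 1. P = [[2, 6], [4], [5], [7], [9]].
Insert 1: 1 bumps 2 from row 1; 2 bumps 4 from row 2; 4 bumps 5 from row 3; 5 bumps 7 from row 4; 7 bumps 9 from row 5; 9 starts row 6. P = [[1, 6], [2], [4], [5], [7], [9]].
Insert 3: 3 bumps 6 from row 1; 6 appends to row 2. P = [[1, 3], [2, 6], [4], [5], [7], [9]].
Insert 8: appended to row 1. P = [[1, 3, 8], [2, 6], [4], [5], [7], [9]].

So P = [[1, 3, 8], [2, 6], [4], [5], [7], [9]].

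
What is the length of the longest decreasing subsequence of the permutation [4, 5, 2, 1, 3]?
3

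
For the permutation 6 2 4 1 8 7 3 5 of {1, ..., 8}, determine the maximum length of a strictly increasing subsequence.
3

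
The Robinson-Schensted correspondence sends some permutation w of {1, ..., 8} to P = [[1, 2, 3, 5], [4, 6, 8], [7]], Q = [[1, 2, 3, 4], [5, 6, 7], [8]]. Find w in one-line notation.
1 4 7 8 2 3 6 5

Reverse the RSK construction: for i from n down to 1, find the cell of Q containing i, remove the entry at that cell from P, and reverse-bump it up through P; the value ejected from row 1 is w(i).

Step i=8: Q has 8 at row 3, column 1; remove 7 from row 3 of P and reverse-bump: 7 enters row 2 and ejects 6; 6 enters row 1 and ejects 5. So w(8) = 5. P is now [[1, 2, 3, 6], [4, 7, 8]].
Step i=7: Q has 7 at row 2, column 3; remove 8 from row 2 of P and reverse-bump: 8 enters row 1 and ejects 6. So w(7) = 6. P is now [[1, 2, 3, 8], [4, 7]].
Step i=6: Q has 6 at row 2, column 2; remove 7 from row 2 of P and reverse-bump: 7 enters row 1 and ejects 3. So w(6) = 3. P is now [[1, 2, 7, 8], [4]].
Step i=5: Q has 5 at row 2, column 1; remove 4 from row 2 of P and reverse-bump: 4 enters row 1 and ejects 2. So w(5) = 2. P is now [[1, 4, 7, 8]].
Step i=4: Q has 4 at row 1, column 4; remove that cell from P, ejecting 8. So w(4) = 8. P is now [[1, 4, 7]].
Step i=3: Q has 3 at row 1, column 3; remove that cell from P, ejecting 7. So w(3) = 7. P is now [[1, 4]].
Step i=2: Q has 2 at row 1, column 2; remove that cell from P, ejecting 4. So w(2) = 4. P is now [[1]].
Step i=1: Q has 1 at row 1, column 1; remove that cell from P, ejecting 1. So w(1) = 1. P is now [].

So w = 1 4 7 8 2 3 6 5.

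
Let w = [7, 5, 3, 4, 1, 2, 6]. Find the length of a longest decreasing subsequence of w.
4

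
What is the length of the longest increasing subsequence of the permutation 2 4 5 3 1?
3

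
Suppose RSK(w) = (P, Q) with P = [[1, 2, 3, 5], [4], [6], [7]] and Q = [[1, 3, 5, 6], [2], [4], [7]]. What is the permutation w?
7 1 6 2 4 5 3

Reverse RSK: for i = n, n-1, ..., 1, locate i in Q, remove the corresponding corner cell from P, and reverse-bump its entry up through P; the value ejected from row 1 is w(i).

So w = 7 1 6 2 4 5 3.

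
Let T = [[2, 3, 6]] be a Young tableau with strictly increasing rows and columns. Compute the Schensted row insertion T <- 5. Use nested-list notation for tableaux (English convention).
In row 1, 5 replaces 6 (the leftmost entry greater than 5); 6 is bumped to row 2. 6 starts a new row 2. The new tableau is [[2, 3, 5], [6]].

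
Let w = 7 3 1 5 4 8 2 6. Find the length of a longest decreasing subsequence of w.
4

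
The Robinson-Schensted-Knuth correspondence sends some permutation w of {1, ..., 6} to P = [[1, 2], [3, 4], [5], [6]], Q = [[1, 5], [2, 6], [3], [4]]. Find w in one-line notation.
Reverse the RSK construction: for i from n down to 1, find the cell of Q containing i, remove the entry at that cell from P, and reverse-bump it up through P; the value ejected from row 1 is w(i).

Step i=6: Q has 6 at row 2, column 2; remove 4 from row 2 of P and reverse-bump: 4 enters row 1 and ejects 2. So w(6) = 2. P is now [[1, 4], [3], [5], [6]].
Step i=5: Q has 5 at row 1, column 2; remove that cell from P, ejecting 4. So w(5) = 4. P is now [[1], [3], [5], [6]].
Step i=4: Q has 4 at row 4, column 1; remove 6 from row 4 of P and reverse-bump: 6 enters row 3 and ejects 5; 5 enters row 2 and ejects 3; 3 enters row 1 and ejects 1. So w(4) = 1. P is now [[3], [5], [6]].
Step i=3: Q has 3 at row 3, column 1; remove 6 from row 3 of P and reverse-bump: 6 enters row 2 and ejects 5; 5 enters row 1 and ejects 3. So w(3) = 3. P is now [[5], [6]].
Step i=2: Q has 2 at row 2, column 1; remove 6 from row 2 of P and reverse-bump: 6 enters row 1 and ejects 5. So w(2) = 5. P is now [[6]].
Step i=1: Q has 1 at row 1, column 1; remove that cell from P, ejecting 6. So w(1) = 6. P is now [].

So w = 6 5 3 1 4 2.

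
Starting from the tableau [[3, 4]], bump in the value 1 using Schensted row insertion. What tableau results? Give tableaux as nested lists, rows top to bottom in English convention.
[[1, 4], [3]]

In row 1, 1 replaces 3 (the leftmost entry greater than 1); 3 is bumped to row 2. 3 starts a new row 2. The new tableau is [[1, 4], [3]].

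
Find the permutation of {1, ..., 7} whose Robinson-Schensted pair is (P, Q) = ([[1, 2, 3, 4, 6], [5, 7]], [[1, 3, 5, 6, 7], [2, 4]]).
5 1 7 2 3 4 6

Reverse RSK: for i = n, n-1, ..., 1, locate i in Q, remove the corresponding corner cell from P, and reverse-bump its entry up through P; the value ejected from row 1 is w(i).

So w = 5 1 7 2 3 4 6.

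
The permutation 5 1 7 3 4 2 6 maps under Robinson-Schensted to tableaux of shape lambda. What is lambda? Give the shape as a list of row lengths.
[4, 2, 1]

Row-insert each entry into an empty tableau.

After inserting 5: P = [[5]].
After inserting 1: P = [[1], [5]].
After inserting 7: P = [[1, 7], [5]].
After inserting 3: P = [[1, 3], [5, 7]].
After inserting 4: P = [[1, 3, 4], [5, 7]].
After inserting 2: P = [[1, 2, 4], [3, 7], [5]].
After inserting 6: P = [[1, 2, 4, 6], [3, 7], [5]].

The final insertion tableau P = [[1, 2, 4, 6], [3, 7], [5]] has shape [4, 2, 1].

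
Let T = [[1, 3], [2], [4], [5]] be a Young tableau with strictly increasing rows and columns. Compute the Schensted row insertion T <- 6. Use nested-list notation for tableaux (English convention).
6 is larger than every entry of row 1, so it is appended to row 1. The new tableau is [[1, 3, 6], [2], [4], [5]].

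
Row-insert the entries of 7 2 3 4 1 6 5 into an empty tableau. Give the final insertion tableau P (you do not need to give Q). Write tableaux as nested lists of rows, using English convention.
Insert 7: appended to row 1. P = [[7]].
Insert 2: 2 bumps 7 from row 1; 7 starts row 2. P = [[2], [7]].
Insert 3: appended to row 1. P = [[2, 3], [7]].
Insert 4: appended to row 1. P = [[2, 3, 4], [7]].
Insert 1: 1 bumps 2 from row 1; 2 bumps 7 from row 2; 7 starts row 3. P = [[1, 3, 4], [2], [7]].
Insert 6: appended to row 1. P = [[1, 3, 4, 6], [2], [7]].
Insert 5: 5 bumps 6 from row 1; 6 appends to row 2. P = [[1, 3, 4, 5], [2, 6], [7]].

So P = [[1, 3, 4, 5], [2, 6], [7]].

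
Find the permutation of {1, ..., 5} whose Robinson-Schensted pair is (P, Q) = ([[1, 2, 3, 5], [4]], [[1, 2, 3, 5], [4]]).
1 2 4 3 5

Reverse the RSK construction: for i from n down to 1, find the cell of Q containing i, remove the entry at that cell from P, and reverse-bump it up through P; the value ejected from row 1 is w(i).

Step i=5: Q has 5 at row 1, column 4; remove that cell from P, ejecting 5. So w(5) = 5. P is now [[1, 2, 3], [4]].
Step i=4: Q has 4 at row 2, column 1; remove 4 from row 2 of P and reverse-bump: 4 enters row 1 and ejects 3. So w(4) = 3. P is now [[1, 2, 4]].
Step i=3: Q has 3 at row 1, column 3; remove that cell from P, ejecting 4. So w(3) = 4. P is now [[1, 2]].
Step i=2: Q has 2 at row 1, column 2; remove that cell from P, ejecting 2. So w(2) = 2. P is now [[1]].
Step i=1: Q has 1 at row 1, column 1; remove that cell from P, ejecting 1. So w(1) = 1. P is now [].

So w = 1 2 4 3 5.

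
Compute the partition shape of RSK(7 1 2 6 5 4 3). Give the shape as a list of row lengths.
[3, 1, 1, 1, 1]

Row-insert each entry into an empty tableau.

After inserting 7: P = [[7]].
After inserting 1: P = [[1], [7]].
After inserting 2: P = [[1, 2], [7]].
After inserting 6: P = [[1, 2, 6], [7]].
After inserting 5: P = [[1, 2, 5], [6], [7]].
After inserting 4: P = [[1, 2, 4], [5], [6], [7]].
After inserting 3: P = [[1, 2, 3], [4], [5], [6], [7]].

The final insertion tableau P = [[1, 2, 3], [4], [5], [6], [7]] has shape [3, 1, 1, 1, 1].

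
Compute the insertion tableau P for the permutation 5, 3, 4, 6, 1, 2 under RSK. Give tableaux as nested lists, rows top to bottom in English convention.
After inserting 5: P = [[5]].
After inserting 3: P = [[3], [5]].
After inserting 4: P = [[3, 4], [5]].
After inserting 6: P = [[3, 4, 6], [5]].
After inserting 1: P = [[1, 4, 6], [3], [5]].
After inserting 2: P = [[1, 2, 6], [3, 4], [5]].

So P = [[1, 2, 6], [3, 4], [5]].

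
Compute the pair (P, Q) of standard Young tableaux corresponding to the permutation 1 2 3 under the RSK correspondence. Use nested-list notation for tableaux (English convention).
Insert each entry of the permutation into P by Schensted row insertion, recording in Q the position of each new cell.

Insert 1: appended to row 1. P = [[1]].
Insert 2: appended to row 1. P = [[1, 2]].
Insert 3: appended to row 1. P = [[1, 2, 3]].

So P = [[1, 2, 3]], Q = [[1, 2, 3]].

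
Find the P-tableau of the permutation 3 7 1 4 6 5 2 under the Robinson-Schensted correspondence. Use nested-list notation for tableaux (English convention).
P = [[1, 2, 5], [3, 4], [6], [7]]

Insert 3: appended to row 1. P = [[3]].
Insert 7: appended to row 1. P = [[3, 7]].
Insert 1: 1 bumps 3 from row 1; 3 starts row 2. P = [[1, 7], [3]].
Insert 4: 4 bumps 7 from row 1; 7 appends to row 2. P = [[1, 4], [3, 7]].
Insert 6: appended to row 1. P = [[1, 4, 6], [3, 7]].
Insert 5: 5 bumps 6 from row 1; 6 bumps 7 from row 2; 7 starts row 3. P = [[1, 4, 5], [3, 6], [7]].
Insert 2: 2 bumps 4 from row 1; 4 bumps 6 from row 2; 6 bumps 7 from row 3; 7 starts row 4. P = [[1, 2, 5], [3, 4], [6], [7]].

So P = [[1, 2, 5], [3, 4], [6], [7]].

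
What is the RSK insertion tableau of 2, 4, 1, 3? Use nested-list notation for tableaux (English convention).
P = [[1, 3], [2, 4]]

Insert 2: appended to row 1. P = [[2]].
Insert 4: appended to row 1. P = [[2, 4]].
Insert 1: 1 bumps 2 from row 1; 2 starts row 2. P = [[1, 4], [2]].
Insert 3: 3 bumps 4 from row 1; 4 appends to row 2. P = [[1, 3], [2, 4]].

So P = [[1, 3], [2, 4]].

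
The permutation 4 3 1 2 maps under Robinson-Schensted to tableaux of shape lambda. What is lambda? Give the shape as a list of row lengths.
[2, 1, 1]

Row-insert each entry into an empty tableau.

After inserting 4: P = [[4]].
After inserting 3: P = [[3], [4]].
After inserting 1: P = [[1], [3], [4]].
After inserting 2: P = [[1, 2], [3], [4]].

The final insertion tableau P = [[1, 2], [3], [4]] has shape [2, 1, 1].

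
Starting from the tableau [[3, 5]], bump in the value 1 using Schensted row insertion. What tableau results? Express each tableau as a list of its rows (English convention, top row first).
[[1, 5], [3]]

In row 1, 1 replaces 3 (the leftmost entry greater than 1); 3 is bumped to row 2. 3 starts a new row 2. The new tableau is [[1, 5], [3]].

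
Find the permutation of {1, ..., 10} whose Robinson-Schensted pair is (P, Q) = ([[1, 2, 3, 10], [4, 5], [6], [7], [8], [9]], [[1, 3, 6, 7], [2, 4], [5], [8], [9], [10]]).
Reverse the RSK construction: for i from n down to 1, find the cell of Q containing i, remove the entry at that cell from P, and reverse-bump it up through P; the value ejected from row 1 is w(i).

Step i=10: Q has 10 at row 6, column 1; remove 9 from row 6 of P and reverse-bump: 9 enters row 5 and ejects 8; 8 enters row 4 and ejects 7; 7 enters row 3 and ejects 6; 6 enters row 2 and ejects 5; 5 enters row 1 and ejects 3. So w(10) = 3. P is now [[1, 2, 5, 10], [4, 6], [7], [8], [9]].
Step i=9: Q has 9 at row 5, column 1; remove 9 from row 5 of P and reverse-bump: 9 enters row 4 and ejects 8; 8 enters row 3 and ejects 7; 7 enters row 2 and ejects 6; 6 enters row 1 and ejects 5. So w(9) = 5. P is now [[1, 2, 6, 10], [4, 7], [8], [9]].
Step i=8: Q has 8 at row 4, column 1; remove 9 from row 4 of P and reverse-bump: 9 enters row 3 and ejects 8; 8 enters row 2 and ejects 7; 7 enters row 1 and ejects 6. So w(8) = 6. P is now [[1, 2, 7, 10], [4, 8], [9]].
Step i=7: Q has 7 at row 1, column 4; remove that cell from P, ejecting 10. So w(7) = 10. P is now [[1, 2, 7], [4, 8], [9]].
Step i=6: Q has 6 at row 1, column 3; remove that cell from P, ejecting 7. So w(6) = 7. P is now [[1, 2], [4, 8], [9]].
Step i=5: Q has 5 at row 3, column 1; remove 9 from row 3 of P and reverse-bump: 9 enters row 2 and ejects 8; 8 enters row 1 and ejects 2. So w(5) = 2. P is now [[1, 8], [4, 9]].
Step i=4: Q has 4 at row 2, column 2; remove 9 from row 2 of P and reverse-bump: 9 enters row 1 and ejects 8. So w(4) = 8. P is now [[1, 9], [4]].
Step i=3: Q has 3 at row 1, column 2; remove that cell from P, ejecting 9. So w(3) = 9. P is now [[1], [4]].
Step i=2: Q has 2 at row 2, column 1; remove 4 from row 2 of P and reverse-bump: 4 enters row 1 and ejects 1. So w(2) = 1. P is now [[4]].
Step i=1: Q has 1 at row 1, column 1; remove that cell from P, ejecting 4. So w(1) = 4. P is now [].

So w = 4 1 9 8 2 7 10 6 5 3.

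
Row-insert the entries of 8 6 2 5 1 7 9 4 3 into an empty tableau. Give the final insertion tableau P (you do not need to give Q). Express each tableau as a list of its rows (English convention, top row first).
Insert 8: appended to row 1. P = [[8]].
Insert 6: 6 bumps 8 from row 1; 8 starts row 2. P = [[6], [8]].
Insert 2: 2 bumps 6 from row 1; 6 bumps 8 from row 2; 8 starts row 3. P = [[2], [6], [8]].
Insert 5: appended to row 1. P = [[2, 5], [6], [8]].
Insert 1: 1 bumps 2 from row 1; 2 bumps 6 from row 2; 6 bumps 8 from row 3; 8 starts row 4. P = [[1, 5], [2], [6], [8]].
Insert 7: appended to row 1. P = [[1, 5, 7], [2], [6], [8]].
Insert 9: appended to row 1. P = [[1, 5, 7, 9], [2], [6], [8]].
Insert 4: 4 bumps 5 from row 1; 5 appends to row 2. P = [[1, 4, 7, 9], [2, 5], [6], [8]].
Insert 3: 3 bumps 4 from row 1; 4 bumps 5 from row 2; 5 bumps 6 from row 3; 6 bumps 8 from row 4; 8 starts row 5. P = [[1, 3, 7, 9], [2, 4], [5], [6], [8]].

So P = [[1, 3, 7, 9], [2, 4], [5], [6], [8]].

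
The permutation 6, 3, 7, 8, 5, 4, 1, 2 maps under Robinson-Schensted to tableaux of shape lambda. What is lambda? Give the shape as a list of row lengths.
[3, 2, 2, 1]

RSK row insertion gives P = [[1, 2, 8], [3, 4], [5, 7], [6]], which has shape [3, 2, 2, 1].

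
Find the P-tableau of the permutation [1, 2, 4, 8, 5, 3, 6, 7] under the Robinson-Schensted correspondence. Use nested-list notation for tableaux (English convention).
Insert 1: appended to row 1. P = [[1]].
Insert 2: appended to row 1. P = [[1, 2]].
Insert 4: appended to row 1. P = [[1, 2, 4]].
Insert 8: appended to row 1. P = [[1, 2, 4, 8]].
Insert 5: 5 bumps 8 from row 1; 8 starts row 2. P = [[1, 2, 4, 5], [8]].
Insert 3: 3 bumps 4 from row 1; 4 bumps 8 from row 2; 8 starts row 3. P = [[1, 2, 3, 5], [4], [8]].
Insert 6: appended to row 1. P = [[1, 2, 3, 5, 6], [4], [8]].
Insert 7: appended to row 1. P = [[1, 2, 3, 5, 6, 7], [4], [8]].

So P = [[1, 2, 3, 5, 6, 7], [4], [8]].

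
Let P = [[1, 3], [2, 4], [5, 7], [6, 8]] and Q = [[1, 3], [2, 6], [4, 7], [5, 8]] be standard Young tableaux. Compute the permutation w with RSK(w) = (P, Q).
6 5 8 2 1 7 4 3

Reverse the RSK construction: for i from n down to 1, find the cell of Q containing i, remove the entry at that cell from P, and reverse-bump it up through P; the value ejected from row 1 is w(i).

Step i=8: Q has 8 at row 4, column 2; remove 8 from row 4 of P and reverse-bump: 8 enters row 3 and ejects 7; 7 enters row 2 and ejects 4; 4 enters row 1 and ejects 3. So w(8) = 3. P is now [[1, 4], [2, 7], [5, 8], [6]].
Step i=7: Q has 7 at row 3, column 2; remove 8 from row 3 of P and reverse-bump: 8 enters row 2 and ejects 7; 7 enters row 1 and ejects 4. So w(7) = 4. P is now [[1, 7], [2, 8], [5], [6]].
Step i=6: Q has 6 at row 2, column 2; remove 8 from row 2 of P and reverse-bump: 8 enters row 1 and ejects 7. So w(6) = 7. P is now [[1, 8], [2], [5], [6]].
Step i=5: Q has 5 at row 4, column 1; remove 6 from row 4 of P and reverse-bump: 6 enters row 3 and ejects 5; 5 enters row 2 and ejects 2; 2 enters row 1 and ejects 1. So w(5) = 1. P is now [[2, 8], [5], [6]].
Step i=4: Q has 4 at row 3, column 1; remove 6 from row 3 of P and reverse-bump: 6 enters row 2 and ejects 5; 5 enters row 1 and ejects 2. So w(4) = 2. P is now [[5, 8], [6]].
Step i=3: Q has 3 at row 1, column 2; remove that cell from P, ejecting 8. So w(3) = 8. P is now [[5], [6]].
Step i=2: Q has 2 at row 2, column 1; remove 6 from row 2 of P and reverse-bump: 6 enters row 1 and ejects 5. So w(2) = 5. P is now [[6]].
Step i=1: Q has 1 at row 1, column 1; remove that cell from P, ejecting 6. So w(1) = 6. P is now [].

So w = 6 5 8 2 1 7 4 3.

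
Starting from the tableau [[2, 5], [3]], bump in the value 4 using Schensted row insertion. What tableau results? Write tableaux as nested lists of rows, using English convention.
In row 1, 4 replaces 5 (the leftmost entry greater than 4); 5 is bumped to row 2. 5 is appended to row 2. The new tableau is [[2, 4], [3, 5]].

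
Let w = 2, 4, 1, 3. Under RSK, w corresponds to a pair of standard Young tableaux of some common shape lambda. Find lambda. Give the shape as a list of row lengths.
Row-insert each entry into an empty tableau.

After inserting 2: P = [[2]].
After inserting 4: P = [[2, 4]].
After inserting 1: P = [[1, 4], [2]].
After inserting 3: P = [[1, 3], [2, 4]].

The final insertion tableau P = [[1, 3], [2, 4]] has shape [2, 2].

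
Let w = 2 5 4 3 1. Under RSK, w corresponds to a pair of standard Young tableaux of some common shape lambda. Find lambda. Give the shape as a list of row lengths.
[2, 1, 1, 1]

Row-insert each entry into an empty tableau.

After inserting 2: P = [[2]].
After inserting 5: P = [[2, 5]].
After inserting 4: P = [[2, 4], [5]].
After inserting 3: P = [[2, 3], [4], [5]].
After inserting 1: P = [[1, 3], [2], [4], [5]].

The final insertion tableau P = [[1, 3], [2], [4], [5]] has shape [2, 1, 1, 1].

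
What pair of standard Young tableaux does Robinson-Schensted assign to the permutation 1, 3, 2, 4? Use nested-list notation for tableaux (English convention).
Insert each entry of the permutation into P by Schensted row insertion, recording in Q the position of each new cell.

After inserting 1: P = [[1]].
After inserting 3: P = [[1, 3]].
After inserting 2: P = [[1, 2], [3]].
After inserting 4: P = [[1, 2, 4], [3]].

So P = [[1, 2, 4], [3]], Q = [[1, 2, 4], [3]].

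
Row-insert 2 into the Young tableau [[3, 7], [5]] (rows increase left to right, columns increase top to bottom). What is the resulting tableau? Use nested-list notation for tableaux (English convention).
In row 1, 2 replaces 3 (the leftmost entry greater than 2); 3 is bumped to row 2. In row 2, 3 replaces 5 (the leftmost entry greater than 3); 5 is bumped to row 3. 5 starts a new row 3. The new tableau is [[2, 7], [3], [5]].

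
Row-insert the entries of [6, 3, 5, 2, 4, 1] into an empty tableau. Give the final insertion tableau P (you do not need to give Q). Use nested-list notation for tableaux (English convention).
Insert 6: appended to row 1. P = [[6]].
Insert 3: 3 bumps 6 from row 1; 6 starts row 2. P = [[3], [6]].
Insert 5: appended to row 1. P = [[3, 5], [6]].
Insert 2: 2 bumps 3 from row 1; 3 bumps 6 from row 2; 6 starts row 3. P = [[2, 5], [3], [6]].
Insert 4: 4 bumps 5 from row 1; 5 appends to row 2. P = [[2, 4], [3, 5], [6]].
Insert 1: 1 bumps 2 from row 1; 2 bumps 3 from row 2; 3 bumps 6 from row 3; 6 starts row 4. P = [[1, 4], [2, 5], [3], [6]].

So P = [[1, 4], [2, 5], [3], [6]].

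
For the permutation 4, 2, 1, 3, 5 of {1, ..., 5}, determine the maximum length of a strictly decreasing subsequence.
3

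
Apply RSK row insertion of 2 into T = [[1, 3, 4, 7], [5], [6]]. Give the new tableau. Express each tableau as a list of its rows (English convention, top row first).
In row 1, 2 replaces 3 (the leftmost entry greater than 2); 3 is bumped to row 2. In row 2, 3 replaces 5 (the leftmost entry greater than 3); 5 is bumped to row 3. In row 3, 5 replaces 6 (the leftmost entry greater than 5); 6 is bumped to row 4. 6 starts a new row 4. The new tableau is [[1, 2, 4, 7], [3], [5], [6]].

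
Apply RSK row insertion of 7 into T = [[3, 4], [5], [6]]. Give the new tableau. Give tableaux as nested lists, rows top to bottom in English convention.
[[3, 4, 7], [5], [6]]

7 is larger than every entry of row 1, so it is appended to row 1. The new tableau is [[3, 4, 7], [5], [6]].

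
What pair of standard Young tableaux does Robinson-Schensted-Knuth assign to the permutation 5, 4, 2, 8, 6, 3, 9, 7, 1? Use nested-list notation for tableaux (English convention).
Insert each entry of the permutation into P by Schensted row insertion, recording in Q the position of each new cell.

Insert 5: appended to row 1. P = [[5]].
Insert 4: 4 bumps 5 from row 1; 5 starts row 2. P = [[4], [5]].
Insert 2: 2 bumps 4 from row 1; 4 bumps 5 from row 2; 5 starts row 3. P = [[2], [4], [5]].
Insert 8: appended to row 1. P = [[2, 8], [4], [5]].
Insert 6: 6 bumps 8 from row 1; 8 appends to row 2. P = [[2, 6], [4, 8], [5]].
Insert 3: 3 bumps 6 from row 1; 6 bumps 8 from row 2; 8 appends to row 3. P = [[2, 3], [4, 6], [5, 8]].
Insert 9: appended to row 1. P = [[2, 3, 9], [4, 6], [5, 8]].
Insert 7: 7 bumps 9 from row 1; 9 appends to row 2. P = [[2, 3, 7], [4, 6, 9], [5, 8]].
Insert 1: 1 bumps 2 from row 1; 2 bumps 4 from row 2; 4 bumps 5 from row 3; 5 starts row 4. P = [[1, 3, 7], [2, 6, 9], [4, 8], [5]].

So P = [[1, 3, 7], [2, 6, 9], [4, 8], [5]], Q = [[1, 4, 7], [2, 5, 8], [3, 6], [9]].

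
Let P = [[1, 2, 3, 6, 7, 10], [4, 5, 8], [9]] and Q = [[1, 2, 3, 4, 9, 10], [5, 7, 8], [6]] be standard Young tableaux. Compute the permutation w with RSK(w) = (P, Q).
1 4 5 9 8 2 3 6 7 10

Reverse the RSK construction: for i from n down to 1, find the cell of Q containing i, remove the entry at that cell from P, and reverse-bump it up through P; the value ejected from row 1 is w(i).

Step i=10: Q has 10 at row 1, column 6; remove that cell from P, ejecting 10. So w(10) = 10. P is now [[1, 2, 3, 6, 7], [4, 5, 8], [9]].
Step i=9: Q has 9 at row 1, column 5; remove that cell from P, ejecting 7. So w(9) = 7. P is now [[1, 2, 3, 6], [4, 5, 8], [9]].
Step i=8: Q has 8 at row 2, column 3; remove 8 from row 2 of P and reverse-bump: 8 enters row 1 and ejects 6. So w(8) = 6. P is now [[1, 2, 3, 8], [4, 5], [9]].
Step i=7: Q has 7 at row 2, column 2; remove 5 from row 2 of P and reverse-bump: 5 enters row 1 and ejects 3. So w(7) = 3. P is now [[1, 2, 5, 8], [4], [9]].
Step i=6: Q has 6 at row 3, column 1; remove 9 from row 3 of P and reverse-bump: 9 enters row 2 and ejects 4; 4 enters row 1 and ejects 2. So w(6) = 2. P is now [[1, 4, 5, 8], [9]].
Step i=5: Q has 5 at row 2, column 1; remove 9 from row 2 of P and reverse-bump: 9 enters row 1 and ejects 8. So w(5) = 8. P is now [[1, 4, 5, 9]].
Step i=4: Q has 4 at row 1, column 4; remove that cell from P, ejecting 9. So w(4) = 9. P is now [[1, 4, 5]].
Step i=3: Q has 3 at row 1, column 3; remove that cell from P, ejecting 5. So w(3) = 5. P is now [[1, 4]].
Step i=2: Q has 2 at row 1, column 2; remove that cell from P, ejecting 4. So w(2) = 4. P is now [[1]].
Step i=1: Q has 1 at row 1, column 1; remove that cell from P, ejecting 1. So w(1) = 1. P is now [].

So w = 1 4 5 9 8 2 3 6 7 10.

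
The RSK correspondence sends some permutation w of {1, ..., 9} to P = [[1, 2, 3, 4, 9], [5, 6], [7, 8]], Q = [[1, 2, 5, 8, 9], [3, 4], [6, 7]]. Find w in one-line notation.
Reverse RSK: for i = n, n-1, ..., 1, locate i in Q, remove the corresponding corner cell from P, and reverse-bump its entry up through P; the value ejected from row 1 is w(i).

So w = 7 8 1 5 6 2 3 4 9.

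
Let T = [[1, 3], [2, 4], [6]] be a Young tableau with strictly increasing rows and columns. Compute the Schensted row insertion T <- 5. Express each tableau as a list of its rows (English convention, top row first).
5 is larger than every entry of row 1, so it is appended to row 1. The new tableau is [[1, 3, 5], [2, 4], [6]].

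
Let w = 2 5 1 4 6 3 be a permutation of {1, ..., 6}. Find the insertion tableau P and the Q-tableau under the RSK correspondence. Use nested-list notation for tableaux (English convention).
Insert each entry of the permutation into P by Schensted row insertion, recording in Q the position of each new cell.

Insert 2: appended to row 1. P = [[2]].
Insert 5: appended to row 1. P = [[2, 5]].
Insert 1: 1 bumps 2 from row 1; 2 starts row 2. P = [[1, 5], [2]].
Insert 4: 4 bumps 5 from row 1; 5 appends to row 2. P = [[1, 4], [2, 5]].
Insert 6: appended to row 1. P = [[1, 4, 6], [2, 5]].
Insert 3: 3 bumps 4 from row 1; 4 bumps 5 from row 2; 5 starts row 3. P = [[1, 3, 6], [2, 4], [5]].

So P = [[1, 3, 6], [2, 4], [5]], Q = [[1, 2, 5], [3, 4], [6]].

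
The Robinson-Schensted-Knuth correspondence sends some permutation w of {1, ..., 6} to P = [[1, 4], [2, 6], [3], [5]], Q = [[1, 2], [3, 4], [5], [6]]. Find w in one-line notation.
Reverse RSK: for i = n, n-1, ..., 1, locate i in Q, remove the corresponding corner cell from P, and reverse-bump its entry up through P; the value ejected from row 1 is w(i).

So w = 5 6 3 4 2 1.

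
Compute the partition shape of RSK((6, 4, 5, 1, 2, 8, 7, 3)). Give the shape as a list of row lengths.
[3, 3, 2]

Row-insert each entry into an empty tableau.

After inserting 6: P = [[6]].
After inserting 4: P = [[4], [6]].
After inserting 5: P = [[4, 5], [6]].
After inserting 1: P = [[1, 5], [4], [6]].
After inserting 2: P = [[1, 2], [4, 5], [6]].
After inserting 8: P = [[1, 2, 8], [4, 5], [6]].
After inserting 7: P = [[1, 2, 7], [4, 5, 8], [6]].
After inserting 3: P = [[1, 2, 3], [4, 5, 7], [6, 8]].

The final insertion tableau P = [[1, 2, 3], [4, 5, 7], [6, 8]] has shape [3, 3, 2].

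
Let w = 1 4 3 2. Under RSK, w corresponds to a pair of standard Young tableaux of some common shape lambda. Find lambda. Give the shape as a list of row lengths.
RSK row insertion gives P = [[1, 2], [3], [4]], which has shape [2, 1, 1].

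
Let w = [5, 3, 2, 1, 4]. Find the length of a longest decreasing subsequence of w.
4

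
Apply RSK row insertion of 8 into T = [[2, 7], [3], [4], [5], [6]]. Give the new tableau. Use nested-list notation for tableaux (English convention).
8 is larger than every entry of row 1, so it is appended to row 1. The new tableau is [[2, 7, 8], [3], [4], [5], [6]].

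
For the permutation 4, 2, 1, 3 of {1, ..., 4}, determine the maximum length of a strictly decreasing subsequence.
3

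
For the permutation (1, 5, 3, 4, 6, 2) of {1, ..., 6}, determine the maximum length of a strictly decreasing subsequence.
3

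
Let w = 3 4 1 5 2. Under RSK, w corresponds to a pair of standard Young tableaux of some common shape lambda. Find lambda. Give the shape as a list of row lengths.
Row-insert each entry into an empty tableau.

After inserting 3: P = [[3]].
After inserting 4: P = [[3, 4]].
After inserting 1: P = [[1, 4], [3]].
After inserting 5: P = [[1, 4, 5], [3]].
After inserting 2: P = [[1, 2, 5], [3, 4]].

The final insertion tableau P = [[1, 2, 5], [3, 4]] has shape [3, 2].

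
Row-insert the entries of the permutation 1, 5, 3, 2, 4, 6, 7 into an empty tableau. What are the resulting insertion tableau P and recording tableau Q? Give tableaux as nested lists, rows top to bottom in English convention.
P = [[1, 2, 4, 6, 7], [3], [5]], Q = [[1, 2, 5, 6, 7], [3], [4]]

Insert each entry of the permutation into P by Schensted row insertion, recording in Q the position of each new cell.

Insert 1: appended to row 1. P = [[1]], Q = [[1]].
Insert 5: appended to row 1. P = [[1, 5]], Q = [[1, 2]].
Insert 3: 3 bumps 5 from row 1; 5 starts row 2. P = [[1, 3], [5]], Q = [[1, 2], [3]].
Insert 2: 2 bumps 3 from row 1; 3 bumps 5 from row 2; 5 starts row 3. P = [[1, 2], [3], [5]], Q = [[1, 2], [3], [4]].
Insert 4: appended to row 1. P = [[1, 2, 4], [3], [5]], Q = [[1, 2, 5], [3], [4]].
Insert 6: appended to row 1. P = [[1, 2, 4, 6], [3], [5]], Q = [[1, 2, 5, 6], [3], [4]].
Insert 7: appended to row 1. P = [[1, 2, 4, 6, 7], [3], [5]], Q = [[1, 2, 5, 6, 7], [3], [4]].

So P = [[1, 2, 4, 6, 7], [3], [5]], Q = [[1, 2, 5, 6, 7], [3], [4]].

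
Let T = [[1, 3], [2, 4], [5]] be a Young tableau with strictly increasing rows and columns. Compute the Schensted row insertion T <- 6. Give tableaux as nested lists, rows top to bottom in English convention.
[[1, 3, 6], [2, 4], [5]]

6 is larger than every entry of row 1, so it is appended to row 1. The new tableau is [[1, 3, 6], [2, 4], [5]].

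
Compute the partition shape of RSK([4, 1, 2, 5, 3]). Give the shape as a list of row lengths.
[3, 2]

Row-insert each entry into an empty tableau.

After inserting 4: P = [[4]].
After inserting 1: P = [[1], [4]].
After inserting 2: P = [[1, 2], [4]].
After inserting 5: P = [[1, 2, 5], [4]].
After inserting 3: P = [[1, 2, 3], [4, 5]].

The final insertion tableau P = [[1, 2, 3], [4, 5]] has shape [3, 2].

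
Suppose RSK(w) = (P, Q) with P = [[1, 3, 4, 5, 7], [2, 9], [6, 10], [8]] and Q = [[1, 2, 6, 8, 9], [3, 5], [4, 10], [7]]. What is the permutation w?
8 10 6 2 3 4 1 5 9 7

Reverse the RSK construction: for i from n down to 1, find the cell of Q containing i, remove the entry at that cell from P, and reverse-bump it up through P; the value ejected from row 1 is w(i).

Step i=10: Q has 10 at row 3, column 2; remove 10 from row 3 of P and reverse-bump: 10 enters row 2 and ejects 9; 9 enters row 1 and ejects 7. So w(10) = 7. P is now [[1, 3, 4, 5, 9], [2, 10], [6], [8]].
Step i=9: Q has 9 at row 1, column 5; remove that cell from P, ejecting 9. So w(9) = 9. P is now [[1, 3, 4, 5], [2, 10], [6], [8]].
Step i=8: Q has 8 at row 1, column 4; remove that cell from P, ejecting 5. So w(8) = 5. P is now [[1, 3, 4], [2, 10], [6], [8]].
Step i=7: Q has 7 at row 4, column 1; remove 8 from row 4 of P and reverse-bump: 8 enters row 3 and ejects 6; 6 enters row 2 and ejects 2; 2 enters row 1 and ejects 1. So w(7) = 1. P is now [[2, 3, 4], [6, 10], [8]].
Step i=6: Q has 6 at row 1, column 3; remove that cell from P, ejecting 4. So w(6) = 4. P is now [[2, 3], [6, 10], [8]].
Step i=5: Q has 5 at row 2, column 2; remove 10 from row 2 of P and reverse-bump: 10 enters row 1 and ejects 3. So w(5) = 3. P is now [[2, 10], [6], [8]].
Step i=4: Q has 4 at row 3, column 1; remove 8 from row 3 of P and reverse-bump: 8 enters row 2 and ejects 6; 6 enters row 1 and ejects 2. So w(4) = 2. P is now [[6, 10], [8]].
Step i=3: Q has 3 at row 2, column 1; remove 8 from row 2 of P and reverse-bump: 8 enters row 1 and ejects 6. So w(3) = 6. P is now [[8, 10]].
Step i=2: Q has 2 at row 1, column 2; remove that cell from P, ejecting 10. So w(2) = 10. P is now [[8]].
Step i=1: Q has 1 at row 1, column 1; remove that cell from P, ejecting 8. So w(1) = 8. P is now [].

So w = 8 10 6 2 3 4 1 5 9 7.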